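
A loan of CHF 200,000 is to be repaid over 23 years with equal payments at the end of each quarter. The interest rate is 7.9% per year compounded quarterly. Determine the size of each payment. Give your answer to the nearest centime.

CHF 4,732.90

Level ordinary annuity; solve PV = PMT × [(1 − (1+r)^−n)/r] for PMT.
Periodic rate r = 0.079/4 per quarter; n is counted in quarters.
With n = 92: PMT = 200,000 / ([(1 − (1+r)^−n)/r]) = CHF 4,732.90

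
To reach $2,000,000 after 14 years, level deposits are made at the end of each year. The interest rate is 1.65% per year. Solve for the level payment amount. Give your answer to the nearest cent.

$128,162.02

Level ordinary annuity; solve FV = PMT × [((1+r)^n − 1)/r] for PMT.
Periodic rate r = 0.0165 per year.
With n = 14: PMT = 2,000,000 / ([((1+r)^n − 1)/r]) = $128,162.02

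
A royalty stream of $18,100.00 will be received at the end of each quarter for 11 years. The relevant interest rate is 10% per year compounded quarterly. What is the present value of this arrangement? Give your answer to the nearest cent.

This is an ordinary annuity: 44 payments of $18,100.00 at the end of each quarter.
Periodic rate r = 0.1/4 per quarter; n is counted in quarters.
PV = PMT × [(1 − (1+r)^−n)/r] = 18,100 × [1 − (1+r)^−44] / r = $479,719.68

$479,719.68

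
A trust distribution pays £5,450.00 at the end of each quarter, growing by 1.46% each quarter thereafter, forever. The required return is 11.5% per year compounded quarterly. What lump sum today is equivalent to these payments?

Periodic rate r = 0.115/4 per quarter.
Growing perpetuity (Gordon): PV = PMT₁ / (r − g) = 5,450 / (r − 0.0146) = £385,159.01.

£385,159.01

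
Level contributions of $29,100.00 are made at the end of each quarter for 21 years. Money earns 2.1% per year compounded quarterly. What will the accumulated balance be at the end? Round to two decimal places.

$3,062,255.40

This is an ordinary annuity: 84 deposits of $29,100.00 at the end of each quarter.
Periodic rate r = 0.021/4 per quarter; n is counted in quarters.
FV = PMT × [((1+r)^n − 1)/r] = 29,100 × [(1+r)^84 − 1] / r = $3,062,255.40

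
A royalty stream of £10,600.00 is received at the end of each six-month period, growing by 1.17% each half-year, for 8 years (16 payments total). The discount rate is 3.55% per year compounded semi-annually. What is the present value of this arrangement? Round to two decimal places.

Periodic rate r = 0.0355/2 per half-year; n is counted in half-years.
Growing ordinary annuity: PV = PMT₁ × [1 − ((1+g)/(1+r))^n] / (r − g) = 10,600 × [1 − ((1+0.0117)/(1+r))^16] / (r − 0.0117) = £159,414.77.

£159,414.77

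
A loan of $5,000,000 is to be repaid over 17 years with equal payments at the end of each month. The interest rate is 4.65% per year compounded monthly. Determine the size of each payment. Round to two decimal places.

Level ordinary annuity; solve PV = PMT × [(1 − (1+r)^−n)/r] for PMT.
Periodic rate r = 0.0465/12 per month; n is counted in months.
With n = 204: PMT = 5,000,000 / ([(1 − (1+r)^−n)/r]) = $35,505.60

$35,505.60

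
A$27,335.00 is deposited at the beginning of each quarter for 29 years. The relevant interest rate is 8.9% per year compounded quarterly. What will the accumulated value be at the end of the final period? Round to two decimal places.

This is an annuity due: 116 deposits of A$27,335.00 at the beginning of each quarter.
Periodic rate r = 0.089/4 per quarter; n is counted in quarters.
FV = PMT × [((1+r)^n − 1)/r] × (1+r) = 27,335 × [(1+r)^116 − 1] / r × (1+r) = A$14,871,809.93

A$14,871,809.93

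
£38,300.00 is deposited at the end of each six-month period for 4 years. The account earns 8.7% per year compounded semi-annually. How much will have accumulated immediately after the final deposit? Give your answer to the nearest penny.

This is an ordinary annuity: 8 deposits of £38,300.00 at the end of each six-month period.
Periodic rate r = 0.087/2 per half-year; n is counted in half-years.
FV = PMT × [((1+r)^n − 1)/r] = 38,300 × [(1+r)^8 − 1] / r = £357,336.43

£357,336.43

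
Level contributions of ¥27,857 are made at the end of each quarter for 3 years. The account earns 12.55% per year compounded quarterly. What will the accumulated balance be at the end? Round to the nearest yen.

This is an ordinary annuity: 12 deposits of ¥27,857 at the end of each quarter.
Periodic rate r = 0.1255/4 per quarter; n is counted in quarters.
FV = PMT × [((1+r)^n − 1)/r] = 27,857 × [(1+r)^12 − 1] / r = ¥398,450

¥398,450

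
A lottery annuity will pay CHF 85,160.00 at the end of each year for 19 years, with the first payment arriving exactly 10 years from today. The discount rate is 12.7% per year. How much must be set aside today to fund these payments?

Ordinary annuity of 19 payments, first payment at period 10.
Periodic rate r = 0.127 per year.
The ordinary-annuity PV formula values the stream one period before the first payment (period 9); discount that back 9 periods:
PV₀ = 85,160 × [1 − (1+r)^−19] / r × (1+r)^−9 = CHF 205,040.30

CHF 205,040.30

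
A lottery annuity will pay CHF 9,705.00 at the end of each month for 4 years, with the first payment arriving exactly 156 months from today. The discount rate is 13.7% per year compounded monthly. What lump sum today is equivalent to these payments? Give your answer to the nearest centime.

CHF 61,466.71

Ordinary annuity of 48 payments, first payment at period 156.
Periodic rate r = 0.137/12 per month; n is counted in months.
The ordinary-annuity PV formula values the stream one period before the first payment (period 155); discount that back 155 periods:
PV₀ = 9,705 × [1 − (1+r)^−48] / r × (1+r)^−155 = CHF 61,466.71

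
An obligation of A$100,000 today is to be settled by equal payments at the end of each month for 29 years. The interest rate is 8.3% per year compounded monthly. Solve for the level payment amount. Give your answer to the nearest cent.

Level ordinary annuity; solve PV = PMT × [(1 − (1+r)^−n)/r] for PMT.
Periodic rate r = 0.083/12 per month; n is counted in months.
With n = 348: PMT = 100,000 / ([(1 − (1+r)^−n)/r]) = A$760.77

A$760.77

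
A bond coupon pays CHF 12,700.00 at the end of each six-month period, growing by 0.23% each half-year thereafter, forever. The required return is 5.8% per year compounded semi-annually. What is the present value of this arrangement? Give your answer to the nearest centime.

Periodic rate r = 0.058/2 per half-year.
Growing perpetuity (Gordon): PV = PMT₁ / (r − g) = 12,700 / (r − 0.0023) = CHF 475,655.43.

CHF 475,655.43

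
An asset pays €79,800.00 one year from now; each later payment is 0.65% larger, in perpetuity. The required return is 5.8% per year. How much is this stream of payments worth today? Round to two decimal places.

Periodic rate r = 0.058 per year.
Growing perpetuity (Gordon): PV = PMT₁ / (r − g) = 79,800 / (r − 0.0065) = €1,549,514.56.

€1,549,514.56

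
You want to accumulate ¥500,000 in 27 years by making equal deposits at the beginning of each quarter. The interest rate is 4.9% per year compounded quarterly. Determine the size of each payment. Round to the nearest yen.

¥2,221

Level annuity due; solve FV = PMT × [((1+r)^n − 1)/r] × (1+r) for PMT.
Periodic rate r = 0.049/4 per quarter; n is counted in quarters.
With n = 108: PMT = 500,000 / ([((1+r)^n − 1)/r] × (1+r)) = ¥2,221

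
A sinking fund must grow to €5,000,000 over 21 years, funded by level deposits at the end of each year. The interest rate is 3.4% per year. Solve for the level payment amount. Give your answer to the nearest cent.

€166,986.37

Level ordinary annuity; solve FV = PMT × [((1+r)^n − 1)/r] for PMT.
Periodic rate r = 0.034 per year.
With n = 21: PMT = 5,000,000 / ([((1+r)^n − 1)/r]) = €166,986.37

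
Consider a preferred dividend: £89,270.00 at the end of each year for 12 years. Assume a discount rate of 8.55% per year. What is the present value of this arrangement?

This is an ordinary annuity: 12 payments of £89,270.00 at the end of each year.
Periodic rate r = 0.0855 per year.
PV = PMT × [(1 − (1+r)^−n)/r] = 89,270 × [1 − (1+r)^−12] / r = £653,988.59

£653,988.59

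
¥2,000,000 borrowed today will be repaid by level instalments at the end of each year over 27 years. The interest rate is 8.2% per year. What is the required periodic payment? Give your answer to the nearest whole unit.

Level ordinary annuity; solve PV = PMT × [(1 − (1+r)^−n)/r] for PMT.
Periodic rate r = 0.082 per year.
With n = 27: PMT = 2,000,000 / ([(1 − (1+r)^−n)/r]) = ¥186,170

¥186,170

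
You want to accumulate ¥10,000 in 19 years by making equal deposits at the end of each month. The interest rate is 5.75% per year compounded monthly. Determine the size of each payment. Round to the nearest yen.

¥24

Level ordinary annuity; solve FV = PMT × [((1+r)^n − 1)/r] for PMT.
Periodic rate r = 0.0575/12 per month; n is counted in months.
With n = 228: PMT = 10,000 / ([((1+r)^n − 1)/r]) = ¥24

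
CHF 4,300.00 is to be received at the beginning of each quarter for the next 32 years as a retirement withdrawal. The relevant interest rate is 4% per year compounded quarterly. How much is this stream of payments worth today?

This is an annuity due: 128 payments of CHF 4,300.00 at the beginning of each quarter.
Periodic rate r = 0.04/4 per quarter; n is counted in quarters.
PV = PMT × [(1 − (1+r)^−n)/r] × (1+r) = 4,300 × [1 − (1+r)^−128] / r × (1+r) = CHF 312,778.26

CHF 312,778.26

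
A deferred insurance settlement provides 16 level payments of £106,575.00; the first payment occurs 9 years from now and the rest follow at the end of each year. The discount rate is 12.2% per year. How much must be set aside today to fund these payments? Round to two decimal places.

Ordinary annuity of 16 payments, first payment at period 9.
Periodic rate r = 0.122 per year.
The ordinary-annuity PV formula values the stream one period before the first payment (period 8); discount that back 8 periods:
PV₀ = 106,575 × [1 − (1+r)^−16] / r × (1+r)^−8 = £292,678.46

£292,678.46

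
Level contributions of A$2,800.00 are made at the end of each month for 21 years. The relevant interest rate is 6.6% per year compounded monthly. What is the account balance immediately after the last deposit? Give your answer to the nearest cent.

This is an ordinary annuity: 252 deposits of A$2,800.00 at the end of each month.
Periodic rate r = 0.066/12 per month; n is counted in months.
FV = PMT × [((1+r)^n − 1)/r] = 2,800 × [(1+r)^252 − 1] / r = A$1,518,957.07

A$1,518,957.07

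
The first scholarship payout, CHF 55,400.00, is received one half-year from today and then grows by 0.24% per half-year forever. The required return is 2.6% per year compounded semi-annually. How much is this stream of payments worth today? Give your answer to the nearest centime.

Periodic rate r = 0.026/2 per half-year.
Growing perpetuity (Gordon): PV = PMT₁ / (r − g) = 55,400 / (r − 0.0024) = CHF 5,226,415.09.

CHF 5,226,415.09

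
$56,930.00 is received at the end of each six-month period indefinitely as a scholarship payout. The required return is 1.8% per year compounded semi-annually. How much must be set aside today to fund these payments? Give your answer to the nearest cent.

$6,325,555.56

Periodic rate r = 0.018/2 per half-year.
Level perpetuity: PV = PMT / r = 56,930 / (0.018/2) = $6,325,555.56.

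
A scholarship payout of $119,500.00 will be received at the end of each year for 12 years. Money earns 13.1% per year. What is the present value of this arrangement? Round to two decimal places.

This is an ordinary annuity: 12 payments of $119,500.00 at the end of each year.
Periodic rate r = 0.131 per year.
PV = PMT × [(1 − (1+r)^−n)/r] = 119,500 × [1 − (1+r)^−12] / r = $703,982.76

$703,982.76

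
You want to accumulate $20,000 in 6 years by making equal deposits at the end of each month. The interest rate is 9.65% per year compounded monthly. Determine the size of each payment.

$206.16

Level ordinary annuity; solve FV = PMT × [((1+r)^n − 1)/r] for PMT.
Periodic rate r = 0.0965/12 per month; n is counted in months.
With n = 72: PMT = 20,000 / ([((1+r)^n − 1)/r]) = $206.16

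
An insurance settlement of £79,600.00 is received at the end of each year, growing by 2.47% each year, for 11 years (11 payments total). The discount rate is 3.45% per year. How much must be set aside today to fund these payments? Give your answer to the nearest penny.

Periodic rate r = 0.0345 per year.
Growing ordinary annuity: PV = PMT₁ × [1 − ((1+g)/(1+r))^n] / (r − g) = 79,600 × [1 − ((1+0.0247)/(1+r))^11] / (r − 0.0247) = £807,426.83.

£807,426.83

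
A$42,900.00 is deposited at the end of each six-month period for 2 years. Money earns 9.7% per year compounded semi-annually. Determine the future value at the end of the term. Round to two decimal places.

A$184,492.44

This is an ordinary annuity: 4 deposits of A$42,900.00 at the end of each six-month period.
Periodic rate r = 0.097/2 per half-year; n is counted in half-years.
FV = PMT × [((1+r)^n − 1)/r] = 42,900 × [(1+r)^4 − 1] / r = A$184,492.44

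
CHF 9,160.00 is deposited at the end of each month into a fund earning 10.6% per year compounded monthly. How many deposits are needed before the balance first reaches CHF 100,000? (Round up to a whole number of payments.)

11 payments

Periodic rate r = 0.106/12 per month; n is counted in months.
Ordinary annuity FV: 100,000 = 9,160 × [((1+r)^n − 1)/r].
(1+r)^n = 1 + 100,000 × r / 9,160, so n = ln(1 + 100,000·r/9,160) / ln(1+r) = 10.47.
Round up to a whole number of payments: n = 11.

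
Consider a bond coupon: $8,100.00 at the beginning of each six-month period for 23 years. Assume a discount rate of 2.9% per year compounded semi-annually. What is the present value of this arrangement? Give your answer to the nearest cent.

$274,457.11

This is an annuity due: 46 payments of $8,100.00 at the beginning of each six-month period.
Periodic rate r = 0.029/2 per half-year; n is counted in half-years.
PV = PMT × [(1 − (1+r)^−n)/r] × (1+r) = 8,100 × [1 − (1+r)^−46] / r × (1+r) = $274,457.11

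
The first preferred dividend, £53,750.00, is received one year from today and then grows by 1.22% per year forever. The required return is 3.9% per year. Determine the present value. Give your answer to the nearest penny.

£2,005,597.01

Periodic rate r = 0.039 per year.
Growing perpetuity (Gordon): PV = PMT₁ / (r − g) = 53,750 / (r − 0.0122) = £2,005,597.01.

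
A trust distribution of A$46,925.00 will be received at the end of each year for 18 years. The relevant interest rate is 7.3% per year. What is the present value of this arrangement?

This is an ordinary annuity: 18 payments of A$46,925.00 at the end of each year.
Periodic rate r = 0.073 per year.
PV = PMT × [(1 − (1+r)^−n)/r] = 46,925 × [1 − (1+r)^−18] / r = A$461,971.58

A$461,971.58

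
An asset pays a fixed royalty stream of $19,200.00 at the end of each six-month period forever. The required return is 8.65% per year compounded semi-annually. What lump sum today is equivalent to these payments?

Periodic rate r = 0.0865/2 per half-year.
Level perpetuity: PV = PMT / r = 19,200 / (0.0865/2) = $443,930.64.

$443,930.64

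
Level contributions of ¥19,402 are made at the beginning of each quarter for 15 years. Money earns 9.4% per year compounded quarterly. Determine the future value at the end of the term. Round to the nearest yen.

¥2,560,139

This is an annuity due: 60 deposits of ¥19,402 at the beginning of each quarter.
Periodic rate r = 0.094/4 per quarter; n is counted in quarters.
FV = PMT × [((1+r)^n − 1)/r] × (1+r) = 19,402 × [(1+r)^60 − 1] / r × (1+r) = ¥2,560,139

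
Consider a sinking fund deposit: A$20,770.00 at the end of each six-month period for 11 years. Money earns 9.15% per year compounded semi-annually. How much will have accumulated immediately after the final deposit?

A$760,681.78

This is an ordinary annuity: 22 deposits of A$20,770.00 at the end of each six-month period.
Periodic rate r = 0.0915/2 per half-year; n is counted in half-years.
FV = PMT × [((1+r)^n − 1)/r] = 20,770 × [(1+r)^22 − 1] / r = A$760,681.78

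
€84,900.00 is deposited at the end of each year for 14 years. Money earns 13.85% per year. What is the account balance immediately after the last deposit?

This is an ordinary annuity: 14 deposits of €84,900.00 at the end of each year.
Periodic rate r = 0.1385 per year.
FV = PMT × [((1+r)^n − 1)/r] = 84,900 × [(1+r)^14 − 1] / r = €3,155,086.14

€3,155,086.14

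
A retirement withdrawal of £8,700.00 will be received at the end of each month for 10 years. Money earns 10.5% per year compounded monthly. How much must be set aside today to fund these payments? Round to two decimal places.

This is an ordinary annuity: 120 payments of £8,700.00 at the end of each month.
Periodic rate r = 0.105/12 per month; n is counted in months.
PV = PMT × [(1 − (1+r)^−n)/r] = 8,700 × [1 − (1+r)^−120] / r = £644,754.90

£644,754.90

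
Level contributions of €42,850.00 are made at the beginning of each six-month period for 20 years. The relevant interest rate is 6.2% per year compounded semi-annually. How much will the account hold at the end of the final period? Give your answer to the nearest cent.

€3,407,642.82

This is an annuity due: 40 deposits of €42,850.00 at the beginning of each six-month period.
Periodic rate r = 0.062/2 per half-year; n is counted in half-years.
FV = PMT × [((1+r)^n − 1)/r] × (1+r) = 42,850 × [(1+r)^40 − 1] / r × (1+r) = €3,407,642.82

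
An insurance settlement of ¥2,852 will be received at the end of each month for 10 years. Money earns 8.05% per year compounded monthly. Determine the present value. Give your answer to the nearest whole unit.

¥234,555

This is an ordinary annuity: 120 payments of ¥2,852 at the end of each month.
Periodic rate r = 0.0805/12 per month; n is counted in months.
PV = PMT × [(1 − (1+r)^−n)/r] = 2,852 × [1 − (1+r)^−120] / r = ¥234,555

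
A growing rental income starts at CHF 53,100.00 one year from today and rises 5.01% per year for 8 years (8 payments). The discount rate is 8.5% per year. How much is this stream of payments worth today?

Periodic rate r = 0.085 per year.
Growing ordinary annuity: PV = PMT₁ × [1 − ((1+g)/(1+r))^n] / (r − g) = 53,100 × [1 − ((1+0.0501)/(1+r))^8] / (r − 0.0501) = CHF 350,167.55.

CHF 350,167.55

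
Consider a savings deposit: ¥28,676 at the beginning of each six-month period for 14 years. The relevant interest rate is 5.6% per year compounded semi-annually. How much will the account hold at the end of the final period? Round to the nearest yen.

¥1,228,368

This is an annuity due: 28 deposits of ¥28,676 at the beginning of each six-month period.
Periodic rate r = 0.056/2 per half-year; n is counted in half-years.
FV = PMT × [((1+r)^n − 1)/r] × (1+r) = 28,676 × [(1+r)^28 − 1] / r × (1+r) = ¥1,228,368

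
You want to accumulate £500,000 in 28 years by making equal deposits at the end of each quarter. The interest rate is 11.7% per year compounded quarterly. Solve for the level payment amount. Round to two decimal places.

£602.98

Level ordinary annuity; solve FV = PMT × [((1+r)^n − 1)/r] for PMT.
Periodic rate r = 0.117/4 per quarter; n is counted in quarters.
With n = 112: PMT = 500,000 / ([((1+r)^n − 1)/r]) = £602.98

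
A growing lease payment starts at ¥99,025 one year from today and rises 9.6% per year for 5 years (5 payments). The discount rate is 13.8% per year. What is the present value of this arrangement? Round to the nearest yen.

Periodic rate r = 0.138 per year.
Growing ordinary annuity: PV = PMT₁ × [1 − ((1+g)/(1+r))^n] / (r − g) = 99,025 × [1 − ((1+0.096)/(1+r))^5] / (r − 0.096) = ¥404,132.

¥404,132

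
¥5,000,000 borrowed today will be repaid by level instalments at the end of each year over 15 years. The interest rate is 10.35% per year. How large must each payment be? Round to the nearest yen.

¥670,556

Level ordinary annuity; solve PV = PMT × [(1 − (1+r)^−n)/r] for PMT.
Periodic rate r = 0.1035 per year.
With n = 15: PMT = 5,000,000 / ([(1 − (1+r)^−n)/r]) = ¥670,556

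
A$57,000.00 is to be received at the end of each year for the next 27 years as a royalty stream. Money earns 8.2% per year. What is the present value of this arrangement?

A$612,342.04

This is an ordinary annuity: 27 payments of A$57,000.00 at the end of each year.
Periodic rate r = 0.082 per year.
PV = PMT × [(1 − (1+r)^−n)/r] = 57,000 × [1 − (1+r)^−27] / r = A$612,342.04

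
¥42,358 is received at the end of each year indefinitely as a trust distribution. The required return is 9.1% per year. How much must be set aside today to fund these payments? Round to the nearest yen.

¥465,473

Periodic rate r = 0.091 per year.
Level perpetuity: PV = PMT / r = 42,358 / (0.091) = ¥465,473.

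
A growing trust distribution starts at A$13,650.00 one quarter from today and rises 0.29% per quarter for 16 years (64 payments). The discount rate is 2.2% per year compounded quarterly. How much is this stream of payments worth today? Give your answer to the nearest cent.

A$801,691.37

Periodic rate r = 0.022/4 per quarter; n is counted in quarters.
Growing ordinary annuity: PV = PMT₁ × [1 − ((1+g)/(1+r))^n] / (r − g) = 13,650 × [1 − ((1+0.0029)/(1+r))^64] / (r − 0.0029) = A$801,691.37.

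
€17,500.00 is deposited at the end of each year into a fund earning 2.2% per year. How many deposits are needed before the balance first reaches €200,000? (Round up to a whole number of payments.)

11 payments

Periodic rate r = 0.022 per year.
Ordinary annuity FV: 200,000 = 17,500 × [((1+r)^n − 1)/r].
(1+r)^n = 1 + 200,000 × r / 17,500, so n = ln(1 + 200,000·r/17,500) / ln(1+r) = 10.31.
Round up to a whole number of payments: n = 11.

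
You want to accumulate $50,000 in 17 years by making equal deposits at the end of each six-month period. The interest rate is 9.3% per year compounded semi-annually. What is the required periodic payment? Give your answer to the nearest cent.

Level ordinary annuity; solve FV = PMT × [((1+r)^n − 1)/r] for PMT.
Periodic rate r = 0.093/2 per half-year; n is counted in half-years.
With n = 34: PMT = 50,000 / ([((1+r)^n − 1)/r]) = $630.15

$630.15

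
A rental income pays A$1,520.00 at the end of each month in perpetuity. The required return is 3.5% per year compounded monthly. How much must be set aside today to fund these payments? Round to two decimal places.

Periodic rate r = 0.035/12 per month.
Level perpetuity: PV = PMT / r = 1,520 / (0.035/12) = A$521,142.86.

A$521,142.86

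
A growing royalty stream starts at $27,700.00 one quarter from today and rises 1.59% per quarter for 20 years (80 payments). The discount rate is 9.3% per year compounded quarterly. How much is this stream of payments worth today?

$1,651,667.84

Periodic rate r = 0.093/4 per quarter; n is counted in quarters.
Growing ordinary annuity: PV = PMT₁ × [1 − ((1+g)/(1+r))^n] / (r − g) = 27,700 × [1 − ((1+0.0159)/(1+r))^80] / (r − 0.0159) = $1,651,667.84.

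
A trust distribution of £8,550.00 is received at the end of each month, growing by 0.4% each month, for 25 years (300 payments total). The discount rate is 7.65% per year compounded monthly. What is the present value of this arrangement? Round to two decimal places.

£1,827,997.02

Periodic rate r = 0.0765/12 per month; n is counted in months.
Growing ordinary annuity: PV = PMT₁ × [1 − ((1+g)/(1+r))^n] / (r − g) = 8,550 × [1 − ((1+0.004)/(1+r))^300] / (r − 0.004) = £1,827,997.02.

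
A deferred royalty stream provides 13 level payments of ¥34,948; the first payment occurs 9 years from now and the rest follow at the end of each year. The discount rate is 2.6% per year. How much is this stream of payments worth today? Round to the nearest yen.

¥310,568

Ordinary annuity of 13 payments, first payment at period 9.
Periodic rate r = 0.026 per year.
The ordinary-annuity PV formula values the stream one period before the first payment (period 8); discount that back 8 periods:
PV₀ = 34,948 × [1 − (1+r)^−13] / r × (1+r)^−8 = ¥310,568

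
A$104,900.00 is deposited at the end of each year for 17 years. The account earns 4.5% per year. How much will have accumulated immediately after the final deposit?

A$2,595,405.05

This is an ordinary annuity: 17 deposits of A$104,900.00 at the end of each year.
Periodic rate r = 0.045 per year.
FV = PMT × [((1+r)^n − 1)/r] = 104,900 × [(1+r)^17 − 1] / r = A$2,595,405.05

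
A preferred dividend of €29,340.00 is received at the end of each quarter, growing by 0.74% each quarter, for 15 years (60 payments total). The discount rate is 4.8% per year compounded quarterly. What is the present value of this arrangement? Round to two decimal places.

€1,525,506.39

Periodic rate r = 0.048/4 per quarter; n is counted in quarters.
Growing ordinary annuity: PV = PMT₁ × [1 − ((1+g)/(1+r))^n] / (r − g) = 29,340 × [1 − ((1+0.0074)/(1+r))^60] / (r − 0.0074) = €1,525,506.39.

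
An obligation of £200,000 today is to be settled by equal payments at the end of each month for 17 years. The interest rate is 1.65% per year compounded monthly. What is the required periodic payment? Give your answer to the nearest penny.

£1,124.98

Level ordinary annuity; solve PV = PMT × [(1 − (1+r)^−n)/r] for PMT.
Periodic rate r = 0.0165/12 per month; n is counted in months.
With n = 204: PMT = 200,000 / ([(1 − (1+r)^−n)/r]) = £1,124.98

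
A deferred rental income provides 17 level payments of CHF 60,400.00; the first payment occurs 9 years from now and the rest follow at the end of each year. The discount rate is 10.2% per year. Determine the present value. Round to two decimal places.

Ordinary annuity of 17 payments, first payment at period 9.
Periodic rate r = 0.102 per year.
The ordinary-annuity PV formula values the stream one period before the first payment (period 8); discount that back 8 periods:
PV₀ = 60,400 × [1 − (1+r)^−17] / r × (1+r)^−8 = CHF 220,032.89

CHF 220,032.89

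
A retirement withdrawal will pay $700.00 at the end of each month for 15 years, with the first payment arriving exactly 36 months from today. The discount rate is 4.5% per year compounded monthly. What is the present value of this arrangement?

Ordinary annuity of 180 payments, first payment at period 36.
Periodic rate r = 0.045/12 per month; n is counted in months.
The ordinary-annuity PV formula values the stream one period before the first payment (period 35); discount that back 35 periods:
PV₀ = 700 × [1 − (1+r)^−180] / r × (1+r)^−35 = $80,268.63

$80,268.63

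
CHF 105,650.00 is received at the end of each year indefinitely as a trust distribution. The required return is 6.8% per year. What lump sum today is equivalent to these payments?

CHF 1,553,676.47

Periodic rate r = 0.068 per year.
Level perpetuity: PV = PMT / r = 105,650 / (0.068) = CHF 1,553,676.47.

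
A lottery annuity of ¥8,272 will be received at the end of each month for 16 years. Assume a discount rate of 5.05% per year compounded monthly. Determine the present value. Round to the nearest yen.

This is an ordinary annuity: 192 payments of ¥8,272 at the end of each month.
Periodic rate r = 0.0505/12 per month; n is counted in months.
PV = PMT × [(1 − (1+r)^−n)/r] = 8,272 × [1 − (1+r)^−192] / r = ¥1,087,963

¥1,087,963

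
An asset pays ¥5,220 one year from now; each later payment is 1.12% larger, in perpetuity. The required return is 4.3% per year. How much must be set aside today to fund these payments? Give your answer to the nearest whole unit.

¥164,151

Periodic rate r = 0.043 per year.
Growing perpetuity (Gordon): PV = PMT₁ / (r − g) = 5,220 / (r − 0.0112) = ¥164,151.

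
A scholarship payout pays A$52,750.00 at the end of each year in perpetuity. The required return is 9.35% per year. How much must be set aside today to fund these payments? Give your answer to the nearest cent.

Periodic rate r = 0.0935 per year.
Level perpetuity: PV = PMT / r = 52,750 / (0.0935) = A$564,171.12.

A$564,171.12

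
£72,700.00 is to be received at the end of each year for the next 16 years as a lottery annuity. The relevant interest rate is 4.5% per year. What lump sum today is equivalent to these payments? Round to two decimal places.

£816,712.89

This is an ordinary annuity: 16 payments of £72,700.00 at the end of each year.
Periodic rate r = 0.045 per year.
PV = PMT × [(1 − (1+r)^−n)/r] = 72,700 × [1 − (1+r)^−16] / r = £816,712.89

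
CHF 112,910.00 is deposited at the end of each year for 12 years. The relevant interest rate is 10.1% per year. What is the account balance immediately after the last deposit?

CHF 2,429,060.20

This is an ordinary annuity: 12 deposits of CHF 112,910.00 at the end of each year.
Periodic rate r = 0.101 per year.
FV = PMT × [((1+r)^n − 1)/r] = 112,910 × [(1+r)^12 − 1] / r = CHF 2,429,060.20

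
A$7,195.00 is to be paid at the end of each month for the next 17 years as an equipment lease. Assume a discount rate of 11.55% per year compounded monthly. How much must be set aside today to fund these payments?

This is an ordinary annuity: 204 payments of A$7,195.00 at the end of each month.
Periodic rate r = 0.1155/12 per month; n is counted in months.
PV = PMT × [(1 − (1+r)^−n)/r] = 7,195 × [1 − (1+r)^−204] / r = A$641,614.29

A$641,614.29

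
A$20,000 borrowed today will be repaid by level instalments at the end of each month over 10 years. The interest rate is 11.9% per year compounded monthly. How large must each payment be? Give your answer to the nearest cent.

A$285.79

Level ordinary annuity; solve PV = PMT × [(1 − (1+r)^−n)/r] for PMT.
Periodic rate r = 0.119/12 per month; n is counted in months.
With n = 120: PMT = 20,000 / ([(1 − (1+r)^−n)/r]) = A$285.79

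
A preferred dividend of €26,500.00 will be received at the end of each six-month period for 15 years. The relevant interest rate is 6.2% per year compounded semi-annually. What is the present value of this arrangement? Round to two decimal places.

This is an ordinary annuity: 30 payments of €26,500.00 at the end of each six-month period.
Periodic rate r = 0.062/2 per half-year; n is counted in half-years.
PV = PMT × [(1 − (1+r)^−n)/r] = 26,500 × [1 − (1+r)^−30] / r = €512,761.44

€512,761.44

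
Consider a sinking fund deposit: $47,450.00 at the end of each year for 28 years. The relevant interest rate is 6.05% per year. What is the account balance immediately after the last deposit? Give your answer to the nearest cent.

$3,278,074.40

This is an ordinary annuity: 28 deposits of $47,450.00 at the end of each year.
Periodic rate r = 0.0605 per year.
FV = PMT × [((1+r)^n − 1)/r] = 47,450 × [(1+r)^28 − 1] / r = $3,278,074.40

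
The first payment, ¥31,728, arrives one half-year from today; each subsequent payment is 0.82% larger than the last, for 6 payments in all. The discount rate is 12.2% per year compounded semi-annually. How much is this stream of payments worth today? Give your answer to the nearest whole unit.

¥158,528

Periodic rate r = 0.122/2 per half-year; n is counted in half-years.
Growing ordinary annuity: PV = PMT₁ × [1 − ((1+g)/(1+r))^n] / (r − g) = 31,728 × [1 − ((1+0.0082)/(1+r))^6] / (r − 0.0082) = ¥158,528.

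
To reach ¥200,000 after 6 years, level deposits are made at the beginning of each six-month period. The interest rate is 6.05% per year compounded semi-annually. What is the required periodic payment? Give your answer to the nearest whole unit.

Level annuity due; solve FV = PMT × [((1+r)^n − 1)/r] × (1+r) for PMT.
Periodic rate r = 0.0605/2 per half-year; n is counted in half-years.
With n = 12: PMT = 200,000 / ([((1+r)^n − 1)/r] × (1+r)) = ¥13,659

¥13,659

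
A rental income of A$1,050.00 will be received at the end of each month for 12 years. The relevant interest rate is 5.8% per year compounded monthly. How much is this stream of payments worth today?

This is an ordinary annuity: 144 payments of A$1,050.00 at the end of each month.
Periodic rate r = 0.058/12 per month; n is counted in months.
PV = PMT × [(1 − (1+r)^−n)/r] = 1,050 × [1 − (1+r)^−144] / r = A$108,748.38

A$108,748.38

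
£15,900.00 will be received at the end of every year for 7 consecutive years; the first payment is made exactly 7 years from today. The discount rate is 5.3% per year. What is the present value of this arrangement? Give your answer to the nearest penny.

Ordinary annuity of 7 payments, first payment at period 7.
Periodic rate r = 0.053 per year.
The ordinary-annuity PV formula values the stream one period before the first payment (period 6); discount that back 6 periods:
PV₀ = 15,900 × [1 − (1+r)^−7] / r × (1+r)^−6 = £66,761.40

£66,761.40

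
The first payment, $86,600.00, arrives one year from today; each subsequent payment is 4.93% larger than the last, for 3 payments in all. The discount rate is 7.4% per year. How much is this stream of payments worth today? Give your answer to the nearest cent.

Periodic rate r = 0.074 per year.
Growing ordinary annuity: PV = PMT₁ × [1 − ((1+g)/(1+r))^n] / (r − g) = 86,600 × [1 − ((1+0.0493)/(1+r))^3] / (r − 0.0493) = $236,378.85.

$236,378.85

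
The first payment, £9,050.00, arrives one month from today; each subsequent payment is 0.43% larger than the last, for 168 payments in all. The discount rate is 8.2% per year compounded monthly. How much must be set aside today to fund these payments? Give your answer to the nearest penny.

£1,232,757.52

Periodic rate r = 0.082/12 per month; n is counted in months.
Growing ordinary annuity: PV = PMT₁ × [1 − ((1+g)/(1+r))^n] / (r − g) = 9,050 × [1 − ((1+0.0043)/(1+r))^168] / (r − 0.0043) = £1,232,757.52.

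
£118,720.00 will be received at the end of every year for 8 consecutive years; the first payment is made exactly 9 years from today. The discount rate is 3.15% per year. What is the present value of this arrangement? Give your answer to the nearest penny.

Ordinary annuity of 8 payments, first payment at period 9.
Periodic rate r = 0.0315 per year.
The ordinary-annuity PV formula values the stream one period before the first payment (period 8); discount that back 8 periods:
PV₀ = 118,720 × [1 − (1+r)^−8] / r × (1+r)^−8 = £646,166.53

£646,166.53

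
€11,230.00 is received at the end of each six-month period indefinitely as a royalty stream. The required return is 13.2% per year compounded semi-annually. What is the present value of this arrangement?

€170,151.52

Periodic rate r = 0.132/2 per half-year.
Level perpetuity: PV = PMT / r = 11,230 / (0.132/2) = €170,151.52.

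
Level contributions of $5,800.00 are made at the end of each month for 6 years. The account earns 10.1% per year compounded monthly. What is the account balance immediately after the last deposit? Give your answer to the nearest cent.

This is an ordinary annuity: 72 deposits of $5,800.00 at the end of each month.
Periodic rate r = 0.101/12 per month; n is counted in months.
FV = PMT × [((1+r)^n − 1)/r] = 5,800 × [(1+r)^72 − 1] / r = $570,886.43

$570,886.43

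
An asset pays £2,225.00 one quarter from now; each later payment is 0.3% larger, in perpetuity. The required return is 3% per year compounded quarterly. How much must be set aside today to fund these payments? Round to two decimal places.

£494,444.44

Periodic rate r = 0.03/4 per quarter.
Growing perpetuity (Gordon): PV = PMT₁ / (r − g) = 2,225 / (r − 0.003) = £494,444.44.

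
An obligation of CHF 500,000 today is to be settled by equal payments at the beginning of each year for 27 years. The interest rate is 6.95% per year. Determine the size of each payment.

Level annuity due; solve PV = PMT × [(1 − (1+r)^−n)/r] × (1+r) for PMT.
Periodic rate r = 0.0695 per year.
With n = 27: PMT = 500,000 / ([(1 − (1+r)^−n)/r] × (1+r)) = CHF 38,818.18

CHF 38,818.18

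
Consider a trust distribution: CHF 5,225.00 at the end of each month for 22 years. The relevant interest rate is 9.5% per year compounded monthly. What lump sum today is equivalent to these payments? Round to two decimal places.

CHF 577,691.91

This is an ordinary annuity: 264 payments of CHF 5,225.00 at the end of each month.
Periodic rate r = 0.095/12 per month; n is counted in months.
PV = PMT × [(1 − (1+r)^−n)/r] = 5,225 × [1 − (1+r)^−264] / r = CHF 577,691.91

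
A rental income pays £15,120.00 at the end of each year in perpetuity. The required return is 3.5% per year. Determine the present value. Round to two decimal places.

£432,000.00

Periodic rate r = 0.035 per year.
Level perpetuity: PV = PMT / r = 15,120 / (0.035) = £432,000.00.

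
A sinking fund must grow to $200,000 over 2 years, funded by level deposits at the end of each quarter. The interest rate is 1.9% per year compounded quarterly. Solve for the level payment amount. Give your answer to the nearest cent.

Level ordinary annuity; solve FV = PMT × [((1+r)^n − 1)/r] for PMT.
Periodic rate r = 0.019/4 per quarter; n is counted in quarters.
With n = 8: PMT = 200,000 / ([((1+r)^n − 1)/r]) = $24,587.33

$24,587.33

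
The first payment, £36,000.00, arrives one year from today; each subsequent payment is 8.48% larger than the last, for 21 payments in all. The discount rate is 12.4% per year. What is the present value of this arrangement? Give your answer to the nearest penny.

Periodic rate r = 0.124 per year.
Growing ordinary annuity: PV = PMT₁ × [1 − ((1+g)/(1+r))^n] / (r − g) = 36,000 × [1 − ((1+0.0848)/(1+r))^21] / (r − 0.0848) = £482,587.54.

£482,587.54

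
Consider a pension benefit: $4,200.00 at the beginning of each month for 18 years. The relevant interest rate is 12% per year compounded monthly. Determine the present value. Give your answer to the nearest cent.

This is an annuity due: 216 payments of $4,200.00 at the beginning of each month.
Periodic rate r = 0.12/12 per month; n is counted in months.
PV = PMT × [(1 − (1+r)^−n)/r] × (1+r) = 4,200 × [1 − (1+r)^−216] / r × (1+r) = $374,751.41

$374,751.41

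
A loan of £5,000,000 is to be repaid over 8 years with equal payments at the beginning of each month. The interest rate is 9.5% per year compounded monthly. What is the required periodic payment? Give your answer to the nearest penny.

Level annuity due; solve PV = PMT × [(1 − (1+r)^−n)/r] × (1+r) for PMT.
Periodic rate r = 0.095/12 per month; n is counted in months.
With n = 96: PMT = 5,000,000 / ([(1 − (1+r)^−n)/r] × (1+r)) = £73,968.85

£73,968.85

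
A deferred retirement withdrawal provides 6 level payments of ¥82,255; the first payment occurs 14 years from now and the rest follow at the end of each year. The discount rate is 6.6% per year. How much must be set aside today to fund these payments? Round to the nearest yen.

¥172,943

Ordinary annuity of 6 payments, first payment at period 14.
Periodic rate r = 0.066 per year.
The ordinary-annuity PV formula values the stream one period before the first payment (period 13); discount that back 13 periods:
PV₀ = 82,255 × [1 − (1+r)^−6] / r × (1+r)^−13 = ¥172,943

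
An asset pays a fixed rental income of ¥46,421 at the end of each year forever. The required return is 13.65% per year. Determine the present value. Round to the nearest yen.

Periodic rate r = 0.1365 per year.
Level perpetuity: PV = PMT / r = 46,421 / (0.1365) = ¥340,081.

¥340,081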